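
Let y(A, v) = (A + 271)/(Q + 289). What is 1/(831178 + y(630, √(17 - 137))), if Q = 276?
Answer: 565/469616471 ≈ 1.2031e-6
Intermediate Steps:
y(A, v) = 271/565 + A/565 (y(A, v) = (A + 271)/(276 + 289) = (271 + A)/565 = (271 + A)*(1/565) = 271/565 + A/565)
1/(831178 + y(630, √(17 - 137))) = 1/(831178 + (271/565 + (1/565)*630)) = 1/(831178 + (271/565 + 126/113)) = 1/(831178 + 901/565) = 1/(469616471/565) = 565/469616471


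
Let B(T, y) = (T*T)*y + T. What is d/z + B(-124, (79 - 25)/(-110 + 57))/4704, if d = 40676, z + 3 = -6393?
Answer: -107594957/11073608 ≈ -9.7163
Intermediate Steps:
z = -6396 (z = -3 - 6393 = -6396)
B(T, y) = T + y*T**2 (B(T, y) = T**2*y + T = y*T**2 + T = T + y*T**2)
d/z + B(-124, (79 - 25)/(-110 + 57))/4704 = 40676/(-6396) - 124*(1 - 124*(79 - 25)/(-110 + 57))/4704 = 40676*(-1/6396) - 124*(1 - 6696/(-53))*(1/4704) = -10169/1599 - 124*(1 - 6696*(-1)/53)*(1/4704) = -10169/1599 - 124*(1 - 124*(-54/53))*(1/4704) = -10169/1599 - 124*(1 + 6696/53)*(1/4704) = -10169/1599 - 124*6749/53*(1/4704) = -10169/1599 - 836876/53*1/4704 = -10169/1599 - 209219/62328 = -107594957/11073608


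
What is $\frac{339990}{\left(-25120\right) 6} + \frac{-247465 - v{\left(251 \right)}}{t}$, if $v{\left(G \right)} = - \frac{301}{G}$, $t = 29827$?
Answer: $- \frac{396903169077}{37612562848} \approx -10.552$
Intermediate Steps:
$\frac{339990}{\left(-25120\right) 6} + \frac{-247465 - v{\left(251 \right)}}{t} = \frac{339990}{\left(-25120\right) 6} + \frac{-247465 - - \frac{301}{251}}{29827} = \frac{339990}{-150720} + \left(-247465 - \left(-301\right) \frac{1}{251}\right) \frac{1}{29827} = 339990 \left(- \frac{1}{150720}\right) + \left(-247465 - - \frac{301}{251}\right) \frac{1}{29827} = - \frac{11333}{5024} + \left(-247465 + \frac{301}{251}\right) \frac{1}{29827} = - \frac{11333}{5024} - \frac{62113414}{7486577} = - \frac{396903169077}{37612562848}$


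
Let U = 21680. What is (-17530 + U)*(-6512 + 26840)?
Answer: 84361200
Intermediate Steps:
(-17530 + U)*(-6512 + 26840) = (-17530 + 21680)*(-6512 + 26840) = 4150*20328 = 84361200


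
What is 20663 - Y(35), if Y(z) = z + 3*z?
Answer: 20523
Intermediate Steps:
Y(z) = 4*z
20663 - Y(35) = 20663 - 4*35 = 20663 - 1*140 = 20663 - 140 = 20523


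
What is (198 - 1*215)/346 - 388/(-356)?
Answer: 32049/30794 ≈ 1.0408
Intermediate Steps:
(198 - 1*215)/346 - 388/(-356) = (198 - 215)*(1/346) - 388*(-1/356) = -17*1/346 + 97/89 = -17/346 + 97/89 = 32049/30794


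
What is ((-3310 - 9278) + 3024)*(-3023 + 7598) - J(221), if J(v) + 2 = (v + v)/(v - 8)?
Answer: -9319878916/213 ≈ -4.3755e+7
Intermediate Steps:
J(v) = -2 + 2*v/(-8 + v) (J(v) = -2 + (v + v)/(v - 8) = -2 + (2*v)/(-8 + v) = -2 + 2*v/(-8 + v))
((-3310 - 9278) + 3024)*(-3023 + 7598) - J(221) = ((-3310 - 9278) + 3024)*(-3023 + 7598) - 16/(-8 + 221) = (-12588 + 3024)*4575 - 16/213 = -9564*4575 - 16/213 = -43755300 - 1*16/213 = -43755300 - 16/213 = -9319878916/213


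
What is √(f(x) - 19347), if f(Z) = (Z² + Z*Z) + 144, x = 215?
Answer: √73247 ≈ 270.64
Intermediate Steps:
f(Z) = 144 + 2*Z² (f(Z) = (Z² + Z²) + 144 = 2*Z² + 144 = 144 + 2*Z²)
√(f(x) - 19347) = √((144 + 2*215²) - 19347) = √((144 + 2*46225) - 19347) = √((144 + 92450) - 19347) = √(92594 - 19347) = √73247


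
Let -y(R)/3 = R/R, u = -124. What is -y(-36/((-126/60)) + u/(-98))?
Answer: 3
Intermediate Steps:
y(R) = -3 (y(R) = -3*R/R = -3*1 = -3)
-y(-36/((-126/60)) + u/(-98)) = -1*(-3) = 3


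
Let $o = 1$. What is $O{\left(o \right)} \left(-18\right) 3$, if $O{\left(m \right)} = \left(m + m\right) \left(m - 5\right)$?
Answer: $432$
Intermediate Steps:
$O{\left(m \right)} = 2 m \left(-5 + m\right)$
$O{\left(o \right)} \left(-18\right) 3 = 2 \cdot 1 \left(-5 + 1\right) \left(-18\right) 3 = 2 \cdot 1 \left(-4\right) \left(-18\right) 3 = \left(-8\right) \left(-18\right) 3 = 144 \cdot 3 = 432$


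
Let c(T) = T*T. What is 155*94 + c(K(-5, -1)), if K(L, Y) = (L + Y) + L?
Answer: 14691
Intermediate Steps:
K(L, Y) = Y + 2*L
c(T) = T²
155*94 + c(K(-5, -1)) = 155*94 + (-1 + 2*(-5))² = 14570 + (-1 - 10)² = 14570 + (-11)² = 14570 + 121 = 14691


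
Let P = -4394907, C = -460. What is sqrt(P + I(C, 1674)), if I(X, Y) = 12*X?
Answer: I*sqrt(4400427) ≈ 2097.7*I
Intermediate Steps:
sqrt(P + I(C, 1674)) = sqrt(-4394907 + 12*(-460)) = sqrt(-4394907 - 5520) = sqrt(-4400427) = I*sqrt(4400427)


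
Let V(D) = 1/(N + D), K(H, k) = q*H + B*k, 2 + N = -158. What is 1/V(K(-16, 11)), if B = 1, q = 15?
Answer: -389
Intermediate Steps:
N = -160 (N = -2 - 158 = -160)
K(H, k) = k + 15*H (K(H, k) = 15*H + 1*k = 15*H + k = k + 15*H)
V(D) = 1/(-160 + D)
1/V(K(-16, 11)) = 1/(1/(-160 + (11 + 15*(-16)))) = 1/(1/(-160 + (11 - 240))) = 1/(1/(-160 - 229)) = 1/(1/(-389)) = 1/(-1/389) = -389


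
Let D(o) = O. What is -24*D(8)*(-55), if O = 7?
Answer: 9240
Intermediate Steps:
D(o) = 7
-24*D(8)*(-55) = -24*7*(-55) = -168*(-55) = 9240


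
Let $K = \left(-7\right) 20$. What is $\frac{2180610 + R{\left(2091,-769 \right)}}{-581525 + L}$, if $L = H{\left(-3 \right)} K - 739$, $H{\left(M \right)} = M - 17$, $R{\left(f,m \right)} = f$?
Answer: $- \frac{2182701}{579464} \approx -3.7668$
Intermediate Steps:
$H{\left(M \right)} = -17 + M$ ($H{\left(M \right)} = M - 17 = -17 + M$)
$K = -140$
$L = 2061$ ($L = \left(-17 - 3\right) \left(-140\right) - 739 = \left(-20\right) \left(-140\right) - 739 = 2800 - 739 = 2061$)
$\frac{2180610 + R{\left(2091,-769 \right)}}{-581525 + L} = \frac{2180610 + 2091}{-581525 + 2061} = \frac{2182701}{-579464} = 2182701 \left(- \frac{1}{579464}\right) = - \frac{2182701}{579464}$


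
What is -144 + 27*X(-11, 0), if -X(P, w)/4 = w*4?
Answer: -144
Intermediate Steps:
X(P, w) = -16*w (X(P, w) = -4*w*4 = -16*w)
-144 + 27*X(-11, 0) = -144 + 27*(-16*0) = -144 + 27*0 = -144 + 0 = -144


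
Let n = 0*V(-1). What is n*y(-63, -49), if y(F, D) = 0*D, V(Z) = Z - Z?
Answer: 0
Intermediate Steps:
V(Z) = 0
y(F, D) = 0
n = 0 (n = 0*0 = 0)
n*y(-63, -49) = 0*0 = 0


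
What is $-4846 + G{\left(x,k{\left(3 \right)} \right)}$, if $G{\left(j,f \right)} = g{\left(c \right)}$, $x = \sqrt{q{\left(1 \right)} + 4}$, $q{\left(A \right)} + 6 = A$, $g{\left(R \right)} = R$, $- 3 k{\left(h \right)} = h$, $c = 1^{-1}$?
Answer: $-4845$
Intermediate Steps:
$c = 1$
$k{\left(h \right)} = - \frac{h}{3}$
$q{\left(A \right)} = -6 + A$
$x = i$ ($x = \sqrt{\left(-6 + 1\right) + 4} = \sqrt{-5 + 4} = \sqrt{-1} = i \approx 1.0 i$)
$G{\left(j,f \right)} = 1$
$-4846 + G{\left(x,k{\left(3 \right)} \right)} = -4846 + 1 = -4845$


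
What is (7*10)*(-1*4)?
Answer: -280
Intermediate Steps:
(7*10)*(-1*4) = 70*(-4) = -280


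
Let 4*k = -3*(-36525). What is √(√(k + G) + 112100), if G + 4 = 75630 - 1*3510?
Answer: √(448400 + 2*√398039)/2 ≈ 335.28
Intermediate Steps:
G = 72116 (G = -4 + (75630 - 1*3510) = -4 + (75630 - 3510) = -4 + 72120 = 72116)
k = 109575/4 (k = (-3*(-36525))/4 = (¼)*109575 = 109575/4 ≈ 27394.)
√(√(k + G) + 112100) = √(√(109575/4 + 72116) + 112100) = √(√(398039/4) + 112100) = √(√398039/2 + 112100) = √(112100 + √398039/2)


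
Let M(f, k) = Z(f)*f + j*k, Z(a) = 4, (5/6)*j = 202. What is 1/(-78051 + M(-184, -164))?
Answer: -5/592703 ≈ -8.4359e-6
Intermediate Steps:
j = 1212/5 (j = (6/5)*202 = 1212/5 ≈ 242.40)
M(f, k) = 4*f + 1212*k/5
1/(-78051 + M(-184, -164)) = 1/(-78051 + (4*(-184) + (1212/5)*(-164))) = 1/(-78051 + (-736 - 198768/5)) = 1/(-78051 - 202448/5) = 1/(-592703/5) = -5/592703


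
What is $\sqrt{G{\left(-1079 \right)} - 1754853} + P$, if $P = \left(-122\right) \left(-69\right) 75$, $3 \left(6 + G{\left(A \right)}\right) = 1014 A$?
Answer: $631350 + i \sqrt{2119561} \approx 6.3135 \cdot 10^{5} + 1455.9 i$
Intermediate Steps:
$G{\left(A \right)} = -6 + 338 A$ ($G{\left(A \right)} = -6 + \frac{1014 A}{3} = -6 + 338 A$)
$P = 631350$ ($P = 8418 \cdot 75 = 631350$)
$\sqrt{G{\left(-1079 \right)} - 1754853} + P = \sqrt{\left(-6 + 338 \left(-1079\right)\right) - 1754853} + 631350 = \sqrt{\left(-6 - 364702\right) - 1754853} + 631350 = \sqrt{-364708 - 1754853} + 631350 = \sqrt{-2119561} + 631350 = i \sqrt{2119561} + 631350 = 631350 + i \sqrt{2119561}$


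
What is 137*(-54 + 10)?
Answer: -6028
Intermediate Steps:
137*(-54 + 10) = 137*(-44) = -6028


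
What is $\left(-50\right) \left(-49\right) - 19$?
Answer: $2431$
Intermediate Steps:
$\left(-50\right) \left(-49\right) - 19 = 2450 - 19 = 2431$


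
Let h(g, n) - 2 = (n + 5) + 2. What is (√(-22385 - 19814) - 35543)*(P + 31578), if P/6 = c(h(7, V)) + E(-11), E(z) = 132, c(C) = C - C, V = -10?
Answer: -1150526910 + 32370*I*√42199 ≈ -1.1505e+9 + 6.6496e+6*I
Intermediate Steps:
h(g, n) = 9 + n (h(g, n) = 2 + ((n + 5) + 2) = 2 + ((5 + n) + 2) = 2 + (7 + n) = 9 + n)
c(C) = 0
P = 792 (P = 6*(0 + 132) = 6*132 = 792)
(√(-22385 - 19814) - 35543)*(P + 31578) = (√(-22385 - 19814) - 35543)*(792 + 31578) = (√(-42199) - 35543)*32370 = (I*√42199 - 35543)*32370 = (-35543 + I*√42199)*32370 = -1150526910 + 32370*I*√42199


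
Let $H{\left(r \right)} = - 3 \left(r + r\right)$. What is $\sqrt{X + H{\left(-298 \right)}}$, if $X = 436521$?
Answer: $3 \sqrt{48701} \approx 662.05$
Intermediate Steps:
$H{\left(r \right)} = - 6 r$ ($H{\left(r \right)} = - 3 \cdot 2 r = - 6 r$)
$\sqrt{X + H{\left(-298 \right)}} = \sqrt{436521 - -1788} = \sqrt{436521 + 1788} = \sqrt{438309} = 3 \sqrt{48701}$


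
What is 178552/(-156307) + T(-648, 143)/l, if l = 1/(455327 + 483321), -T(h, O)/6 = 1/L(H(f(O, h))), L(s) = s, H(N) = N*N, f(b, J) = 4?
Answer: -55019148403/156307 ≈ -3.5199e+5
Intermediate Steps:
H(N) = N**2
T(h, O) = -3/8 (T(h, O) = -6/(4**2) = -6/16 = -6*1/16 = -3/8)
l = 1/938648 ≈ 1.0654e-6
178552/(-156307) + T(-648, 143)/l = 178552/(-156307) - 3/(8*1/938648) = 178552*(-1/156307) - 3/8*938648 = -178552/156307 - 351993 = -55019148403/156307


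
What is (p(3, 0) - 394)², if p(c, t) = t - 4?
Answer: 158404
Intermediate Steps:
p(c, t) = -4 + t
(p(3, 0) - 394)² = ((-4 + 0) - 394)² = (-4 - 394)² = (-398)² = 158404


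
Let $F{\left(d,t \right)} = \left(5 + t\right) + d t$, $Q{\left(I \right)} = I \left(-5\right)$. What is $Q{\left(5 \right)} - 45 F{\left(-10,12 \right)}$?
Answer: $4610$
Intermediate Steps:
$Q{\left(I \right)} = - 5 I$
$F{\left(d,t \right)} = 5 + t + d t$
$Q{\left(5 \right)} - 45 F{\left(-10,12 \right)} = \left(-5\right) 5 - 45 \left(5 + 12 - 120\right) = -25 - 45 \left(5 + 12 - 120\right) = -25 - -4635 = -25 + 4635 = 4610$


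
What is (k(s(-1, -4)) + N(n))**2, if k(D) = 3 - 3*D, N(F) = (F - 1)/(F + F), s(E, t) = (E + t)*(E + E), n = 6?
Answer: 101761/144 ≈ 706.67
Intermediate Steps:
s(E, t) = 2*E*(E + t) (s(E, t) = (E + t)*(2*E) = 2*E*(E + t))
N(F) = (-1 + F)/(2*F) (N(F) = (-1 + F)/((2*F)) = (-1 + F)*(1/(2*F)) = (-1 + F)/(2*F))
(k(s(-1, -4)) + N(n))**2 = ((3 - 6*(-1)*(-1 - 4)) + (1/2)*(-1 + 6)/6)**2 = ((3 - 6*(-1)*(-5)) + (1/2)*(1/6)*5)**2 = ((3 - 3*10) + 5/12)**2 = ((3 - 30) + 5/12)**2 = (-27 + 5/12)**2 = (-319/12)**2 = 101761/144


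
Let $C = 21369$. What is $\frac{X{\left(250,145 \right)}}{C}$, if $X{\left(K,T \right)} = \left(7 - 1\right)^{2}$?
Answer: $\frac{12}{7123} \approx 0.0016847$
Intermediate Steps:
$X{\left(K,T \right)} = 36$ ($X{\left(K,T \right)} = 6^{2} = 36$)
$\frac{X{\left(250,145 \right)}}{C} = \frac{36}{21369} = 36 \cdot \frac{1}{21369} = \frac{12}{7123}$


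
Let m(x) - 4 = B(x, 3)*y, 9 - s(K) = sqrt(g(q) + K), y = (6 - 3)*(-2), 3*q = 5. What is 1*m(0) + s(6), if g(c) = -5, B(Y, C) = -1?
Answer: 18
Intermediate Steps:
q = 5/3 (q = (1/3)*5 = 5/3 ≈ 1.6667)
y = -6 (y = 3*(-2) = -6)
s(K) = 9 - sqrt(-5 + K)
m(x) = 10 (m(x) = 4 - 1*(-6) = 4 + 6 = 10)
1*m(0) + s(6) = 1*10 + (9 - sqrt(-5 + 6)) = 10 + (9 - sqrt(1)) = 10 + (9 - 1*1) = 10 + (9 - 1) = 10 + 8 = 18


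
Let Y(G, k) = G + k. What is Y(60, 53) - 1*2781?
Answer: -2668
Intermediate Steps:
Y(60, 53) - 1*2781 = (60 + 53) - 1*2781 = 113 - 2781 = -2668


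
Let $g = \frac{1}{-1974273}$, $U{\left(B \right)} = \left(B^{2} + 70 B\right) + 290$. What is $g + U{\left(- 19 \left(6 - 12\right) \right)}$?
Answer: $\frac{41984889617}{1974273} \approx 21266.0$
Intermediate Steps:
$U{\left(B \right)} = 290 + B^{2} + 70 B$
$g = - \frac{1}{1974273} \approx -5.0652 \cdot 10^{-7}$
$g + U{\left(- 19 \left(6 - 12\right) \right)} = - \frac{1}{1974273} + \left(290 + \left(- 19 \left(6 - 12\right)\right)^{2} + 70 \left(- 19 \left(6 - 12\right)\right)\right) = - \frac{1}{1974273} + \left(290 + \left(\left(-19\right) \left(-6\right)\right)^{2} + 70 \left(\left(-19\right) \left(-6\right)\right)\right) = - \frac{1}{1974273} + \left(290 + 114^{2} + 70 \cdot 114\right) = - \frac{1}{1974273} + \left(290 + 12996 + 7980\right) = - \frac{1}{1974273} + 21266 = \frac{41984889617}{1974273}$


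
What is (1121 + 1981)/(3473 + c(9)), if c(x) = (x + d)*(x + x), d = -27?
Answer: 66/67 ≈ 0.98507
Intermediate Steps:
c(x) = 2*x*(-27 + x) (c(x) = (x - 27)*(x + x) = (-27 + x)*(2*x) = 2*x*(-27 + x))
(1121 + 1981)/(3473 + c(9)) = (1121 + 1981)/(3473 + 2*9*(-27 + 9)) = 3102/(3473 + 2*9*(-18)) = 3102/(3473 - 324) = 3102/3149 = 3102*(1/3149) = 66/67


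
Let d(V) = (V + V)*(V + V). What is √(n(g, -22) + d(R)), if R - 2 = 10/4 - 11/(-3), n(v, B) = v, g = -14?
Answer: 5*√91/3 ≈ 15.899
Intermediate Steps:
R = 49/6 (R = 2 + (10/4 - 11/(-3)) = 2 + (10*(¼) - 11*(-⅓)) = 2 + (5/2 + 11/3) = 2 + 37/6 = 49/6 ≈ 8.1667)
d(V) = 4*V² (d(V) = (2*V)*(2*V) = 4*V²)
√(n(g, -22) + d(R)) = √(-14 + 4*(49/6)²) = √(-14 + 4*(2401/36)) = √(-14 + 2401/9) = √(2275/9) = 5*√91/3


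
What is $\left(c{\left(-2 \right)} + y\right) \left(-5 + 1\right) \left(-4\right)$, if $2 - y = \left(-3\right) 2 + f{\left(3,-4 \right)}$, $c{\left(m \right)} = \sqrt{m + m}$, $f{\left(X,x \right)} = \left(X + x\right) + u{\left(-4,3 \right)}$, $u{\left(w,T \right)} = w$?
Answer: $208 + 32 i \approx 208.0 + 32.0 i$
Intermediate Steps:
$f{\left(X,x \right)} = -4 + X + x$ ($f{\left(X,x \right)} = \left(X + x\right) - 4 = -4 + X + x$)
$c{\left(m \right)} = \sqrt{2} \sqrt{m}$ ($c{\left(m \right)} = \sqrt{2 m} = \sqrt{2} \sqrt{m}$)
$y = 13$ ($y = 2 - \left(\left(-3\right) 2 - 5\right) = 2 - \left(-6 - 5\right) = 2 - -11 = 2 + 11 = 13$)
$\left(c{\left(-2 \right)} + y\right) \left(-5 + 1\right) \left(-4\right) = \left(\sqrt{2} \sqrt{-2} + 13\right) \left(-5 + 1\right) \left(-4\right) = \left(\sqrt{2} i \sqrt{2} + 13\right) \left(\left(-4\right) \left(-4\right)\right) = \left(2 i + 13\right) 16 = \left(13 + 2 i\right) 16 = 208 + 32 i$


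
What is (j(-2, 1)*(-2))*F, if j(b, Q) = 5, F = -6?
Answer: 60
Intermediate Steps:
(j(-2, 1)*(-2))*F = (5*(-2))*(-6) = -10*(-6) = 60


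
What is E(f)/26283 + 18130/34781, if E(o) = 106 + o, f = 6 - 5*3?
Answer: 479884547/914149023 ≈ 0.52495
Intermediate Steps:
f = -9 (f = 6 - 15 = -9)
E(f)/26283 + 18130/34781 = (106 - 9)/26283 + 18130/34781 = 97*(1/26283) + 18130*(1/34781) = 97/26283 + 18130/34781 = 479884547/914149023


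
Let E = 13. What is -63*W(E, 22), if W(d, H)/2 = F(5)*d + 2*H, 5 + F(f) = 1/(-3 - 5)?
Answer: 11403/4 ≈ 2850.8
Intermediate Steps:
F(f) = -41/8 (F(f) = -5 + 1/(-3 - 5) = -5 + 1/(-8) = -5 - ⅛ = -41/8)
W(d, H) = 4*H - 41*d/4 (W(d, H) = 2*(-41*d/8 + 2*H) = 2*(2*H - 41*d/8) = 4*H - 41*d/4)
-63*W(E, 22) = -63*(4*22 - 41/4*13) = -63*(88 - 533/4) = -63*(-181/4) = 11403/4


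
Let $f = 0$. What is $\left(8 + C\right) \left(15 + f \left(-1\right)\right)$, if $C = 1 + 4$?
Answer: $195$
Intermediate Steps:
$C = 5$
$\left(8 + C\right) \left(15 + f \left(-1\right)\right) = \left(8 + 5\right) \left(15 + 0 \left(-1\right)\right) = 13 \left(15 + 0\right) = 13 \cdot 15 = 195$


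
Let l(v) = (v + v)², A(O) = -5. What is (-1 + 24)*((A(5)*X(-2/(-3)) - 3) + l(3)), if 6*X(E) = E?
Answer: 6716/9 ≈ 746.22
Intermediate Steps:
l(v) = 4*v² (l(v) = (2*v)² = 4*v²)
X(E) = E/6
(-1 + 24)*((A(5)*X(-2/(-3)) - 3) + l(3)) = (-1 + 24)*((-5*(-2/(-3))/6 - 3) + 4*3²) = 23*((-5*(-2*(-⅓))/6 - 3) + 4*9) = 23*((-5*2/(6*3) - 3) + 36) = 23*((-5*⅑ - 3) + 36) = 23*((-5/9 - 3) + 36) = 23*(-32/9 + 36) = 23*(292/9) = 6716/9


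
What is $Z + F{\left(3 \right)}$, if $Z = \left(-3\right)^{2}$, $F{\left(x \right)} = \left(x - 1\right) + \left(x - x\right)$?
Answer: $11$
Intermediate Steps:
$F{\left(x \right)} = -1 + x$ ($F{\left(x \right)} = \left(-1 + x\right) + 0 = -1 + x$)
$Z = 9$
$Z + F{\left(3 \right)} = 9 + \left(-1 + 3\right) = 9 + 2 = 11$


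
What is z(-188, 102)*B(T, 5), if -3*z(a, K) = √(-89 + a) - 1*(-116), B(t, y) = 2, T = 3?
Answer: -232/3 - 2*I*√277/3 ≈ -77.333 - 11.096*I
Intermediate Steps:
z(a, K) = -116/3 - √(-89 + a)/3 (z(a, K) = -(√(-89 + a) - 1*(-116))/3 = -(√(-89 + a) + 116)/3 = -(116 + √(-89 + a))/3 = -116/3 - √(-89 + a)/3)
z(-188, 102)*B(T, 5) = (-116/3 - √(-89 - 188)/3)*2 = (-116/3 - I*√277/3)*2 = -232/3 - 2*I*√277/3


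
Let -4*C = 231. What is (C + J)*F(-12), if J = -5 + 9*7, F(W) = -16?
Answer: -4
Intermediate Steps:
C = -231/4 (C = -1/4*231 = -231/4 ≈ -57.750)
J = 58 (J = -5 + 63 = 58)
(C + J)*F(-12) = (-231/4 + 58)*(-16) = (1/4)*(-16) = -4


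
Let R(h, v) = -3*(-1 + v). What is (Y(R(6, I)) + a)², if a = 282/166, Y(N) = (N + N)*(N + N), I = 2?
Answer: 9790641/6889 ≈ 1421.2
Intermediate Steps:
R(h, v) = 3 - 3*v
Y(N) = 4*N² (Y(N) = (2*N)*(2*N) = 4*N²)
a = 141/83 (a = 282*(1/166) = 141/83 ≈ 1.6988)
(Y(R(6, I)) + a)² = (4*(3 - 3*2)² + 141/83)² = (4*(3 - 6)² + 141/83)² = (4*(-3)² + 141/83)² = (4*9 + 141/83)² = (36 + 141/83)² = (3129/83)² = 9790641/6889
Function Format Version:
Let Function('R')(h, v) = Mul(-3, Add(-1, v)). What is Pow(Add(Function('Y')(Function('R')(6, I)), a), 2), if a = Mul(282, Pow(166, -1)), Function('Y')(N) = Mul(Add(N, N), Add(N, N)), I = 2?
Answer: Rational(9790641, 6889) ≈ 1421.2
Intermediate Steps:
Function('R')(h, v) = Add(3, Mul(-3, v))
Function('Y')(N) = Mul(4, Pow(N, 2)) (Function('Y')(N) = Mul(Mul(2, N), Mul(2, N)) = Mul(4, Pow(N, 2)))
a = Rational(141, 83) (a = Mul(282, Rational(1, 166)) = Rational(141, 83) ≈ 1.6988)
Pow(Add(Function('Y')(Function('R')(6, I)), a), 2) = Pow(Add(Mul(4, Pow(Add(3, Mul(-3, 2)), 2)), Rational(141, 83)), 2) = Pow(Add(Mul(4, Pow(Add(3, -6), 2)), Rational(141, 83)), 2) = Pow(Add(Mul(4, Pow(-3, 2)), Rational(141, 83)), 2) = Pow(Add(Mul(4, 9), Rational(141, 83)), 2) = Pow(Add(36, Rational(141, 83)), 2) = Pow(Rational(3129, 83), 2) = Rational(9790641, 6889)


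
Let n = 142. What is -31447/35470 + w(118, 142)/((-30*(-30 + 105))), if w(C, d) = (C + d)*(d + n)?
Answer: -53797211/1596150 ≈ -33.704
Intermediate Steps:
w(C, d) = (142 + d)*(C + d) (w(C, d) = (C + d)*(d + 142) = (C + d)*(142 + d) = (142 + d)*(C + d))
-31447/35470 + w(118, 142)/((-30*(-30 + 105))) = -31447/35470 + (142**2 + 142*118 + 142*142 + 118*142)/((-30*(-30 + 105))) = -31447*1/35470 + (20164 + 16756 + 20164 + 16756)/((-30*75)) = -31447/35470 + 73840/(-2250) = -31447/35470 + 73840*(-1/2250) = -31447/35470 - 7384/225 = -53797211/1596150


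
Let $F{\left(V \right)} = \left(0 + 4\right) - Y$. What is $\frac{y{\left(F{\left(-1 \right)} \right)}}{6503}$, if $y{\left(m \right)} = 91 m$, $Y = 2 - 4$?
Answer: $\frac{78}{929} \approx 0.083961$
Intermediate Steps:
$Y = -2$
$F{\left(V \right)} = 6$ ($F{\left(V \right)} = \left(0 + 4\right) - -2 = 4 + 2 = 6$)
$\frac{y{\left(F{\left(-1 \right)} \right)}}{6503} = \frac{91 \cdot 6}{6503} = 546 \cdot \frac{1}{6503} = \frac{78}{929}$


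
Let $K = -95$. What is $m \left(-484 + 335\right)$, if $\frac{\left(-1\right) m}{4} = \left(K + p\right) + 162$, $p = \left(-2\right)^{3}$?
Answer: $35164$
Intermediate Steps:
$p = -8$
$m = -236$ ($m = - 4 \left(\left(-95 - 8\right) + 162\right) = - 4 \left(-103 + 162\right) = \left(-4\right) 59 = -236$)
$m \left(-484 + 335\right) = - 236 \left(-484 + 335\right) = \left(-236\right) \left(-149\right) = 35164$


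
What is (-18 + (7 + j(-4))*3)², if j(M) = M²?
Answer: 2601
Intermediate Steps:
(-18 + (7 + j(-4))*3)² = (-18 + (7 + (-4)²)*3)² = (-18 + (7 + 16)*3)² = (-18 + 23*3)² = (-18 + 69)² = 51² = 2601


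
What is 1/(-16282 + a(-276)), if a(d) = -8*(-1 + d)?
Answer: -1/14066 ≈ -7.1093e-5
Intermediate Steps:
a(d) = 8 - 8*d
1/(-16282 + a(-276)) = 1/(-16282 + (8 - 8*(-276))) = 1/(-16282 + (8 + 2208)) = 1/(-16282 + 2216) = 1/(-14066) = -1/14066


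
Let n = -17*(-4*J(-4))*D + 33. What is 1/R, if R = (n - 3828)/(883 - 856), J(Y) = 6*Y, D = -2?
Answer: -3/59 ≈ -0.050847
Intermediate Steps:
n = 3297 (n = -17*(-24*(-4))*(-2) + 33 = -17*(-4*(-24))*(-2) + 33 = -1632*(-2) + 33 = -17*(-192) + 33 = 3264 + 33 = 3297)
R = -59/3 (R = (3297 - 3828)/(883 - 856) = -531/27 = -531*1/27 = -59/3 ≈ -19.667)
1/R = 1/(-59/3) = -3/59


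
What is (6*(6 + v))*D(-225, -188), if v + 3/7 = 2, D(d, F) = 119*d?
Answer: -1216350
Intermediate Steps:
v = 11/7 (v = -3/7 + 2 = 11/7 ≈ 1.5714)
(6*(6 + v))*D(-225, -188) = (6*(6 + 11/7))*(119*(-225)) = (6*(53/7))*(-26775) = (318/7)*(-26775) = -1216350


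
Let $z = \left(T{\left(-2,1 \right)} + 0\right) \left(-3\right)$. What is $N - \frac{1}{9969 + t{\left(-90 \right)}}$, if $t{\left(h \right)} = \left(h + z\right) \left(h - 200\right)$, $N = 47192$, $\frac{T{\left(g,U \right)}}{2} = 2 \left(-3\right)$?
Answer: $\frac{1209483767}{25629} \approx 47192.0$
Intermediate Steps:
$T{\left(g,U \right)} = -12$ ($T{\left(g,U \right)} = 2 \cdot 2 \left(-3\right) = 2 \left(-6\right) = -12$)
$z = 36$ ($z = \left(-12 + 0\right) \left(-3\right) = \left(-12\right) \left(-3\right) = 36$)
$t{\left(h \right)} = \left(-200 + h\right) \left(36 + h\right)$ ($t{\left(h \right)} = \left(h + 36\right) \left(h - 200\right) = \left(36 + h\right) \left(-200 + h\right) = \left(-200 + h\right) \left(36 + h\right)$)
$N - \frac{1}{9969 + t{\left(-90 \right)}} = 47192 - \frac{1}{9969 - \left(-7560 - 8100\right)} = 47192 - \frac{1}{9969 + \left(-7200 + 8100 + 14760\right)} = 47192 - \frac{1}{9969 + 15660} = 47192 - \frac{1}{25629} = \frac{1209483767}{25629}$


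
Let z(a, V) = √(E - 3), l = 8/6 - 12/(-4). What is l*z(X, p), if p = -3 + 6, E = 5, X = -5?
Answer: 13*√2/3 ≈ 6.1283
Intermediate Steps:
l = 13/3 (l = 8*(⅙) - 12*(-¼) = 4/3 + 3 = 13/3 ≈ 4.3333)
p = 3
z(a, V) = √2 (z(a, V) = √(5 - 3) = √2)
l*z(X, p) = 13*√2/3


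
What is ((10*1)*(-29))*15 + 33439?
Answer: 29089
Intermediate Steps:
((10*1)*(-29))*15 + 33439 = (10*(-29))*15 + 33439 = -290*15 + 33439 = -4350 + 33439 = 29089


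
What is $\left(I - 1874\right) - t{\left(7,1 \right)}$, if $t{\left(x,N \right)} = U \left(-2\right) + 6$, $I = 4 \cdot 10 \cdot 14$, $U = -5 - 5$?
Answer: $-1340$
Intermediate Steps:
$U = -10$ ($U = -5 - 5 = -10$)
$I = 560$ ($I = 40 \cdot 14 = 560$)
$t{\left(x,N \right)} = 26$ ($t{\left(x,N \right)} = \left(-10\right) \left(-2\right) + 6 = 20 + 6 = 26$)
$\left(I - 1874\right) - t{\left(7,1 \right)} = \left(560 - 1874\right) - 26 = -1314 - 26 = -1340$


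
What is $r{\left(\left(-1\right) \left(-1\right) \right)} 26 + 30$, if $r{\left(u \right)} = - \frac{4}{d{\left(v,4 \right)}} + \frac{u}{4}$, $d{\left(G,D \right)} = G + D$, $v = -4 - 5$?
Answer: $\frac{573}{10} \approx 57.3$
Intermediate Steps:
$v = -9$
$d{\left(G,D \right)} = D + G$
$r{\left(u \right)} = \frac{4}{5} + \frac{u}{4}$ ($r{\left(u \right)} = - \frac{4}{4 - 9} + \frac{u}{4} = - \frac{4}{-5} + u \frac{1}{4} = \left(-4\right) \left(- \frac{1}{5}\right) + \frac{u}{4} = \frac{4}{5} + \frac{u}{4}$)
$r{\left(\left(-1\right) \left(-1\right) \right)} 26 + 30 = \left(\frac{4}{5} + \frac{\left(-1\right) \left(-1\right)}{4}\right) 26 + 30 = \left(\frac{4}{5} + \frac{1}{4} \cdot 1\right) 26 + 30 = \left(\frac{4}{5} + \frac{1}{4}\right) 26 + 30 = \frac{21}{20} \cdot 26 + 30 = \frac{273}{10} + 30 = \frac{573}{10}$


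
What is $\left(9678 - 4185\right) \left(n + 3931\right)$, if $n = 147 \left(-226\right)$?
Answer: $-160895463$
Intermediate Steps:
$n = -33222$
$\left(9678 - 4185\right) \left(n + 3931\right) = \left(9678 - 4185\right) \left(-33222 + 3931\right) = 5493 \left(-29291\right) = -160895463$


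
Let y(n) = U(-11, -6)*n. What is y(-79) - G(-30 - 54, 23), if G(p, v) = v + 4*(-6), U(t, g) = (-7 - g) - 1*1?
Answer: 159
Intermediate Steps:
U(t, g) = -8 - g (U(t, g) = (-7 - g) - 1 = -8 - g)
y(n) = -2*n (y(n) = (-8 - 1*(-6))*n = (-8 + 6)*n = -2*n)
G(p, v) = -24 + v (G(p, v) = v - 24 = -24 + v)
y(-79) - G(-30 - 54, 23) = -2*(-79) - (-24 + 23) = 158 - 1*(-1) = 158 + 1 = 159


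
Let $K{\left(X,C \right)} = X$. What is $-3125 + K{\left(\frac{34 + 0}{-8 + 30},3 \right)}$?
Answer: $- \frac{34358}{11} \approx -3123.5$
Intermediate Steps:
$-3125 + K{\left(\frac{34 + 0}{-8 + 30},3 \right)} = -3125 + \frac{34 + 0}{-8 + 30} = -3125 + \frac{34}{22} = -3125 + 34 \cdot \frac{1}{22} = -3125 + \frac{17}{11} = - \frac{34358}{11}$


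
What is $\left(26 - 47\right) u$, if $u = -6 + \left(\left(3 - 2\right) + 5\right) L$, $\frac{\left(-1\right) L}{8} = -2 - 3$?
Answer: $-4914$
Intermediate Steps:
$L = 40$ ($L = - 8 \left(-2 - 3\right) = \left(-8\right) \left(-5\right) = 40$)
$u = 234$ ($u = -6 + \left(\left(3 - 2\right) + 5\right) 40 = -6 + \left(1 + 5\right) 40 = -6 + 6 \cdot 40 = -6 + 240 = 234$)
$\left(26 - 47\right) u = \left(26 - 47\right) 234 = \left(-21\right) 234 = -4914$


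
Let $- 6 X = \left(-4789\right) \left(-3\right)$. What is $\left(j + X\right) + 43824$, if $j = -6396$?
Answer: $\frac{70067}{2} \approx 35034.0$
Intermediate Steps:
$X = - \frac{4789}{2}$ ($X = - \frac{\left(-4789\right) \left(-3\right)}{6} = \left(- \frac{1}{6}\right) 14367 = - \frac{4789}{2} \approx -2394.5$)
$\left(j + X\right) + 43824 = \left(-6396 - \frac{4789}{2}\right) + 43824 = - \frac{17581}{2} + 43824 = \frac{70067}{2}$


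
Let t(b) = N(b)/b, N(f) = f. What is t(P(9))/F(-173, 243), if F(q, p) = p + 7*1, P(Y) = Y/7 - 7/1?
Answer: 1/250 ≈ 0.0040000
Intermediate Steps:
P(Y) = -7 + Y/7 (P(Y) = Y*(1/7) - 7*1 = Y/7 - 7 = -7 + Y/7)
F(q, p) = 7 + p (F(q, p) = p + 7 = 7 + p)
t(b) = 1 (t(b) = b/b = 1)
t(P(9))/F(-173, 243) = 1/(7 + 243) = 1/250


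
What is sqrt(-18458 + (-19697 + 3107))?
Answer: 2*I*sqrt(8762) ≈ 187.21*I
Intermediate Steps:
sqrt(-18458 + (-19697 + 3107)) = sqrt(-18458 - 16590) = sqrt(-35048) = 2*I*sqrt(8762)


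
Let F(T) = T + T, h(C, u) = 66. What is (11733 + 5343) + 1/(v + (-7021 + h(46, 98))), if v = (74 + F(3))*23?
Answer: 87343739/5115 ≈ 17076.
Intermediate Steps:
F(T) = 2*T
v = 1840 (v = (74 + 2*3)*23 = (74 + 6)*23 = 80*23 = 1840)
(11733 + 5343) + 1/(v + (-7021 + h(46, 98))) = (11733 + 5343) + 1/(1840 + (-7021 + 66)) = 17076 + 1/(1840 - 6955) = 17076 + 1/(-5115) = 17076 - 1/5115 = 87343739/5115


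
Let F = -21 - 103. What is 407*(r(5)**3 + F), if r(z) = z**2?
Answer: 6308907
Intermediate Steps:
F = -124
407*(r(5)**3 + F) = 407*((5**2)**3 - 124) = 407*(25**3 - 124) = 407*(15625 - 124) = 407*15501 = 6308907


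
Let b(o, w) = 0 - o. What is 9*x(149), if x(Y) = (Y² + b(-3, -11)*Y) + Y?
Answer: 205173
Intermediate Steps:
b(o, w) = -o
x(Y) = Y² + 4*Y (x(Y) = (Y² + (-1*(-3))*Y) + Y = (Y² + 3*Y) + Y = Y² + 4*Y)
9*x(149) = 9*(149*(4 + 149)) = 9*(149*153) = 9*22797 = 205173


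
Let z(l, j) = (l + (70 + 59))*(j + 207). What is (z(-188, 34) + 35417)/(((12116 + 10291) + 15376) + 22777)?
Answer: 10599/30280 ≈ 0.35003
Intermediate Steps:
z(l, j) = (129 + l)*(207 + j) (z(l, j) = (l + 129)*(207 + j) = (129 + l)*(207 + j))
(z(-188, 34) + 35417)/(((12116 + 10291) + 15376) + 22777) = ((26703 + 129*34 + 207*(-188) + 34*(-188)) + 35417)/(((12116 + 10291) + 15376) + 22777) = ((26703 + 4386 - 38916 - 6392) + 35417)/((22407 + 15376) + 22777) = (-14219 + 35417)/(37783 + 22777) = 21198/60560 = 21198*(1/60560) = 10599/30280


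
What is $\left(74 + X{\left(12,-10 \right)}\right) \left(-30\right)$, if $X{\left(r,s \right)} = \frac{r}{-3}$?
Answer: $-2100$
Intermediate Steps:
$X{\left(r,s \right)} = - \frac{r}{3}$ ($X{\left(r,s \right)} = r \left(- \frac{1}{3}\right) = - \frac{r}{3}$)
$\left(74 + X{\left(12,-10 \right)}\right) \left(-30\right) = \left(74 - 4\right) \left(-30\right) = 70 \left(-30\right) = -2100$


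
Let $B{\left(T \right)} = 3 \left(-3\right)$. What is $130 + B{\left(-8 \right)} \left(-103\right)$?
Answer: $1057$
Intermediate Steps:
$B{\left(T \right)} = -9$
$130 + B{\left(-8 \right)} \left(-103\right) = 130 - -927 = 130 + 927 = 1057$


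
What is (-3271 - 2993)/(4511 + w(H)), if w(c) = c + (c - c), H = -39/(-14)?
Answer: -87696/63193 ≈ -1.3877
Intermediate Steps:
H = 39/14 (H = -39*(-1/14) = 39/14 ≈ 2.7857)
w(c) = c (w(c) = c + 0 = c)
(-3271 - 2993)/(4511 + w(H)) = (-3271 - 2993)/(4511 + 39/14) = -6264/63193/14 = -6264*14/63193 = -87696/63193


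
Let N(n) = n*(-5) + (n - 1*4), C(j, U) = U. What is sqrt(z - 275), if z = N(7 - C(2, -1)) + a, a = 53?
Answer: I*sqrt(258) ≈ 16.062*I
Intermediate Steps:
N(n) = -4 - 4*n (N(n) = -5*n + (n - 4) = -5*n + (-4 + n) = -4 - 4*n)
z = 17 (z = (-4 - 4*(7 - 1*(-1))) + 53 = (-4 - 4*(7 + 1)) + 53 = (-4 - 4*8) + 53 = (-4 - 32) + 53 = -36 + 53 = 17)
sqrt(z - 275) = sqrt(17 - 275) = sqrt(-258) = I*sqrt(258)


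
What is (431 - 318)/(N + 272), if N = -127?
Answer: 113/145 ≈ 0.77931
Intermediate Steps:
(431 - 318)/(N + 272) = (431 - 318)/(-127 + 272) = 113/145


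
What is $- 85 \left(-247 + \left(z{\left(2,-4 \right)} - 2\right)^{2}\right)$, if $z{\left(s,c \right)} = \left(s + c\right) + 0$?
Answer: $19635$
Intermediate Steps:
$z{\left(s,c \right)} = c + s$ ($z{\left(s,c \right)} = \left(c + s\right) + 0 = c + s$)
$- 85 \left(-247 + \left(z{\left(2,-4 \right)} - 2\right)^{2}\right) = - 85 \left(-247 + \left(\left(-4 + 2\right) - 2\right)^{2}\right) = - 85 \left(-247 + \left(-2 - 2\right)^{2}\right) = - 85 \left(-247 + \left(-4\right)^{2}\right) = - 85 \left(-247 + 16\right) = \left(-85\right) \left(-231\right) = 19635$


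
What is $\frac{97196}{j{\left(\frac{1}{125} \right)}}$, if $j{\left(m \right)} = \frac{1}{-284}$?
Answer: $-27603664$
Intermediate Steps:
$j{\left(m \right)} = - \frac{1}{284}$
$\frac{97196}{j{\left(\frac{1}{125} \right)}} = \frac{97196}{- \frac{1}{284}} = 97196 \left(-284\right) = -27603664$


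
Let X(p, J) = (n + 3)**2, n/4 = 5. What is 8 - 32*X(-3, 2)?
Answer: -16920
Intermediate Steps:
n = 20 (n = 4*5 = 20)
X(p, J) = 529 (X(p, J) = (20 + 3)**2 = 23**2 = 529)
8 - 32*X(-3, 2) = 8 - 32*529 = 8 - 16928 = -16920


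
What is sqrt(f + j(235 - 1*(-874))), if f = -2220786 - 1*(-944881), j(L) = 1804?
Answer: I*sqrt(1274101) ≈ 1128.8*I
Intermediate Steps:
f = -1275905 (f = -2220786 + 944881 = -1275905)
sqrt(f + j(235 - 1*(-874))) = sqrt(-1275905 + 1804) = sqrt(-1274101) = I*sqrt(1274101)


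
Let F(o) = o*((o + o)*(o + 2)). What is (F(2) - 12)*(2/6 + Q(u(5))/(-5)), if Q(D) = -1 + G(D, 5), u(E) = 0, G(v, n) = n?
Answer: -28/3 ≈ -9.3333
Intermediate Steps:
Q(D) = 4 (Q(D) = -1 + 5 = 4)
F(o) = 2*o²*(2 + o) (F(o) = o*((2*o)*(2 + o)) = o*(2*o*(2 + o)) = 2*o²*(2 + o))
(F(2) - 12)*(2/6 + Q(u(5))/(-5)) = (2*2²*(2 + 2) - 12)*(2/6 + 4/(-5)) = (2*4*4 - 12)*(2*(⅙) + 4*(-⅕)) = (32 - 12)*(⅓ - ⅘) = 20*(-7/15) = -28/3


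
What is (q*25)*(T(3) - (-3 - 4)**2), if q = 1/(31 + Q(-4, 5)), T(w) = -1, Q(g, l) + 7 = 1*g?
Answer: -125/2 ≈ -62.500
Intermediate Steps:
Q(g, l) = -7 + g (Q(g, l) = -7 + 1*g = -7 + g)
q = 1/20 (q = 1/(31 + (-7 - 4)) = 1/(31 - 11) = 1/20 ≈ 0.050000)
(q*25)*(T(3) - (-3 - 4)**2) = ((1/20)*25)*(-1 - (-3 - 4)**2) = 5*(-1 - 1*(-7)**2)/4 = 5*(-1 - 1*49)/4 = 5*(-1 - 49)/4 = (5/4)*(-50) = -125/2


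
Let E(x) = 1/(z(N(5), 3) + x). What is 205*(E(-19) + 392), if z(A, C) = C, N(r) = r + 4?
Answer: 1285555/16 ≈ 80347.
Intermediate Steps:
N(r) = 4 + r
E(x) = 1/(3 + x)
205*(E(-19) + 392) = 205*(1/(3 - 19) + 392) = 205*(1/(-16) + 392) = 205*(-1/16 + 392) = 205*(6271/16) = 1285555/16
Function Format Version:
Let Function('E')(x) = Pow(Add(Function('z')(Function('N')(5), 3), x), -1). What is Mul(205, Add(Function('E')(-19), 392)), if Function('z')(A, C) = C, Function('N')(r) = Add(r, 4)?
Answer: Rational(1285555, 16) ≈ 80347.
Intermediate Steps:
Function('N')(r) = Add(4, r)
Function('E')(x) = Pow(Add(3, x), -1)
Mul(205, Add(Function('E')(-19), 392)) = Mul(205, Add(Pow(Add(3, -19), -1), 392)) = Mul(205, Add(Pow(-16, -1), 392)) = Mul(205, Add(Rational(-1, 16), 392)) = Mul(205, Rational(6271, 16)) = Rational(1285555, 16)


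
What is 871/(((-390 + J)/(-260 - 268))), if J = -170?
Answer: 28743/35 ≈ 821.23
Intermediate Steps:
871/(((-390 + J)/(-260 - 268))) = 871/(((-390 - 170)/(-260 - 268))) = 871/((-560/(-528))) = 871/((-560*(-1/528))) = 871/(35/33) = 871*(33/35) = 28743/35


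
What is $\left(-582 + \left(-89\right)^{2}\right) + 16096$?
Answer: $23435$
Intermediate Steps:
$\left(-582 + \left(-89\right)^{2}\right) + 16096 = \left(-582 + 7921\right) + 16096 = 7339 + 16096 = 23435$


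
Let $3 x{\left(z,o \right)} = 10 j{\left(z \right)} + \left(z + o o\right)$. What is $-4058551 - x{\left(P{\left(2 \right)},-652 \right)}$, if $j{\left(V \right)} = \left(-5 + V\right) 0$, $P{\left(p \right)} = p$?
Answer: $-4200253$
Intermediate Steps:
$j{\left(V \right)} = 0$
$x{\left(z,o \right)} = \frac{z}{3} + \frac{o^{2}}{3}$ ($x{\left(z,o \right)} = \frac{10 \cdot 0 + \left(z + o o\right)}{3} = \frac{0 + \left(z + o^{2}\right)}{3} = \frac{z + o^{2}}{3} = \frac{z}{3} + \frac{o^{2}}{3}$)
$-4058551 - x{\left(P{\left(2 \right)},-652 \right)} = -4058551 - \left(\frac{1}{3} \cdot 2 + \frac{\left(-652\right)^{2}}{3}\right) = -4058551 - \left(\frac{2}{3} + \frac{1}{3} \cdot 425104\right) = -4058551 - \left(\frac{2}{3} + \frac{425104}{3}\right) = -4058551 - 141702 = -4200253$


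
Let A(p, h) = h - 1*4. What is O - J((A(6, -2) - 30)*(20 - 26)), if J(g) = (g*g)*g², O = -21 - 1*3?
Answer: -2176782360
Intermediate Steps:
A(p, h) = -4 + h (A(p, h) = h - 4 = -4 + h)
O = -24 (O = -21 - 3 = -24)
J(g) = g⁴ (J(g) = g²*g² = g⁴)
O - J((A(6, -2) - 30)*(20 - 26)) = -24 - (((-4 - 2) - 30)*(20 - 26))⁴ = -24 - ((-6 - 30)*(-6))⁴ = -24 - (-36*(-6))⁴ = -24 - 1*216⁴ = -24 - 1*2176782336 = -24 - 2176782336 = -2176782360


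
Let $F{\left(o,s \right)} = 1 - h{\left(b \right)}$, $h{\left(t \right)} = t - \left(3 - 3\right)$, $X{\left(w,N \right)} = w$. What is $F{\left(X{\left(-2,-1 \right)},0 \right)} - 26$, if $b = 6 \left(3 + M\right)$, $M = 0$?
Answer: $-43$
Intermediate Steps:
$b = 18$ ($b = 6 \left(3 + 0\right) = 6 \cdot 3 = 18$)
$h{\left(t \right)} = t$ ($h{\left(t \right)} = t - 0 = t + 0 = t$)
$F{\left(o,s \right)} = -17$ ($F{\left(o,s \right)} = 1 - 18 = -17$)
$F{\left(X{\left(-2,-1 \right)},0 \right)} - 26 = -17 - 26 = -43$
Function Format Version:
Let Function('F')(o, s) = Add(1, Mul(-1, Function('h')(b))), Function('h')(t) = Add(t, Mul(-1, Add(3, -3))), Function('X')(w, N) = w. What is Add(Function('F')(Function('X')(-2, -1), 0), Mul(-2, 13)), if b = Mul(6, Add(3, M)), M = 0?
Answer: -43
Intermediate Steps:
b = 18 (b = Mul(6, Add(3, 0)) = Mul(6, 3) = 18)
Function('h')(t) = t (Function('h')(t) = Add(t, Mul(-1, 0)) = Add(t, 0) = t)
Function('F')(o, s) = -17 (Function('F')(o, s) = Add(1, Mul(-1, 18)) = Add(1, -18) = -17)
Add(Function('F')(Function('X')(-2, -1), 0), Mul(-2, 13)) = Add(-17, Mul(-2, 13)) = Add(-17, -26) = -43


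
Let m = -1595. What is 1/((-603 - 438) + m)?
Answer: -1/2636 ≈ -0.00037936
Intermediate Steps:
1/((-603 - 438) + m) = 1/((-603 - 438) - 1595) = 1/(-1041 - 1595) = 1/(-2636) = -1/2636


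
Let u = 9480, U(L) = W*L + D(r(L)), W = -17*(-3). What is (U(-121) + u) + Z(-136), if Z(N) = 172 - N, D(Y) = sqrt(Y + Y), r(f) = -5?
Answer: 3617 + I*sqrt(10) ≈ 3617.0 + 3.1623*I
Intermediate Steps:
D(Y) = sqrt(2)*sqrt(Y) (D(Y) = sqrt(2*Y) = sqrt(2)*sqrt(Y))
W = 51
U(L) = 51*L + I*sqrt(10) (U(L) = 51*L + sqrt(2)*sqrt(-5) = 51*L + sqrt(2)*(I*sqrt(5)) = 51*L + I*sqrt(10))
(U(-121) + u) + Z(-136) = ((51*(-121) + I*sqrt(10)) + 9480) + (172 - 1*(-136)) = ((-6171 + I*sqrt(10)) + 9480) + (172 + 136) = (3309 + I*sqrt(10)) + 308 = 3617 + I*sqrt(10)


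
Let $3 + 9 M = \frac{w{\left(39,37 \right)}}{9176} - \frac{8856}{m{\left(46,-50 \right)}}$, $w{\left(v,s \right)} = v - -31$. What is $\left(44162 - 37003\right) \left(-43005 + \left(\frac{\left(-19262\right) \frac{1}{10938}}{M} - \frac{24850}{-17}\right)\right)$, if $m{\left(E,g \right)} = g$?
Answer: $- \frac{184085814229830191705}{618965857049} \approx -2.9741 \cdot 10^{8}$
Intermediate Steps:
$w{\left(v,s \right)} = 31 + v$ ($w{\left(v,s \right)} = v + 31 = 31 + v$)
$M = \frac{19972439}{1032300}$ ($M = - \frac{1}{3} + \frac{\frac{31 + 39}{9176} - \frac{8856}{-50}}{9} = - \frac{1}{3} + \frac{70 \cdot \frac{1}{9176} - - \frac{4428}{25}}{9} = - \frac{1}{3} + \frac{\frac{35}{4588} + \frac{4428}{25}}{9} = - \frac{1}{3} + \frac{1}{9} \cdot \frac{20316539}{114700} = - \frac{1}{3} + \frac{20316539}{1032300} = \frac{19972439}{1032300} \approx 19.348$)
$\left(44162 - 37003\right) \left(-43005 + \left(\frac{\left(-19262\right) \frac{1}{10938}}{M} - \frac{24850}{-17}\right)\right) = \left(44162 - 37003\right) \left(-43005 + \left(\frac{\left(-19262\right) \frac{1}{10938}}{\frac{19972439}{1032300}} - \frac{24850}{-17}\right)\right) = 7159 \left(-43005 + \left(\left(-19262\right) \frac{1}{10938} \cdot \frac{1032300}{19972439} - - \frac{24850}{17}\right)\right) = 7159 \left(-43005 + \left(\left(- \frac{9631}{5469}\right) \frac{1032300}{19972439} + \frac{24850}{17}\right)\right) = 7159 \left(-43005 + \left(- \frac{3314027100}{36409756297} + \frac{24850}{17}\right)\right) = 7159 \left(-43005 + \frac{904726105519750}{618965857049}\right) = 7159 \left(- \frac{25713900576872495}{618965857049}\right) = - \frac{184085814229830191705}{618965857049}$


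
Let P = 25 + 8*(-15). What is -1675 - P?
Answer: -1580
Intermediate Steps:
P = -95 (P = 25 - 120 = -95)
-1675 - P = -1675 - 1*(-95) = -1675 + 95 = -1580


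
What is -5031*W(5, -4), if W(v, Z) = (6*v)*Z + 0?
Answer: 603720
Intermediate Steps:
W(v, Z) = 6*Z*v (W(v, Z) = 6*Z*v + 0 = 6*Z*v)
-5031*W(5, -4) = -30186*(-4)*5 = -5031*(-120) = 603720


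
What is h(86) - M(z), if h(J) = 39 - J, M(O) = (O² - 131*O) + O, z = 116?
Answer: 1577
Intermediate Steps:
M(O) = O² - 130*O
h(86) - M(z) = (39 - 1*86) - 116*(-130 + 116) = (39 - 86) - 116*(-14) = -47 - 1*(-1624) = -47 + 1624 = 1577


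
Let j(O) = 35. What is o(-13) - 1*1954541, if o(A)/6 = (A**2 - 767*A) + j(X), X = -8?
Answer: -1893491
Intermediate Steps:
o(A) = 210 - 4602*A + 6*A**2 (o(A) = 6*((A**2 - 767*A) + 35) = 6*(35 + A**2 - 767*A) = 210 - 4602*A + 6*A**2)
o(-13) - 1*1954541 = (210 - 4602*(-13) + 6*(-13)**2) - 1*1954541 = (210 + 59826 + 6*169) - 1954541 = (210 + 59826 + 1014) - 1954541 = 61050 - 1954541 = -1893491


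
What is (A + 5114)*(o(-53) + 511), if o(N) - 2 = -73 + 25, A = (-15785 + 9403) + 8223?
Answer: 3234075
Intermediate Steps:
A = 1841 (A = -6382 + 8223 = 1841)
o(N) = -46 (o(N) = 2 + (-73 + 25) = 2 - 48 = -46)
(A + 5114)*(o(-53) + 511) = (1841 + 5114)*(-46 + 511) = 6955*465 = 3234075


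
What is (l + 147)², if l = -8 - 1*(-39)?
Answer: 31684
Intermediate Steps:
l = 31 (l = -8 + 39 = 31)
(l + 147)² = (31 + 147)² = 178² = 31684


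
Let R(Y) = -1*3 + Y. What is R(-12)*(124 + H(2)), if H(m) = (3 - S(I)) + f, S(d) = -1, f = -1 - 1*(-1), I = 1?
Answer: -1920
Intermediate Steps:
R(Y) = -3 + Y
f = 0 (f = -1 + 1 = 0)
H(m) = 4 (H(m) = (3 - 1*(-1)) + 0 = (3 + 1) + 0 = 4 + 0 = 4)
R(-12)*(124 + H(2)) = (-3 - 12)*(124 + 4) = -15*128 = -1920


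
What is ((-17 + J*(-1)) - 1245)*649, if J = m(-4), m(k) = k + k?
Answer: -813846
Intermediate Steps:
m(k) = 2*k
J = -8 (J = 2*(-4) = -8)
((-17 + J*(-1)) - 1245)*649 = ((-17 - 8*(-1)) - 1245)*649 = ((-17 + 8) - 1245)*649 = (-9 - 1245)*649 = -1254*649 = -813846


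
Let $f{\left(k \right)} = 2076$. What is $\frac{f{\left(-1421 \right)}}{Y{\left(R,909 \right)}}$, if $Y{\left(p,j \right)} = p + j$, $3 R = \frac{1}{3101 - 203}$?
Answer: $\frac{18048744}{7902847} \approx 2.2838$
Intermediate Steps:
$R = \frac{1}{8694}$ ($R = \frac{1}{3 \left(3101 - 203\right)} = \frac{1}{3 \cdot 2898} = \frac{1}{3} \cdot \frac{1}{2898} = \frac{1}{8694} \approx 0.00011502$)
$Y{\left(p,j \right)} = j + p$
$\frac{f{\left(-1421 \right)}}{Y{\left(R,909 \right)}} = \frac{2076}{909 + \frac{1}{8694}} = \frac{2076}{\frac{7902847}{8694}} = 2076 \cdot \frac{8694}{7902847} = \frac{18048744}{7902847}$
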